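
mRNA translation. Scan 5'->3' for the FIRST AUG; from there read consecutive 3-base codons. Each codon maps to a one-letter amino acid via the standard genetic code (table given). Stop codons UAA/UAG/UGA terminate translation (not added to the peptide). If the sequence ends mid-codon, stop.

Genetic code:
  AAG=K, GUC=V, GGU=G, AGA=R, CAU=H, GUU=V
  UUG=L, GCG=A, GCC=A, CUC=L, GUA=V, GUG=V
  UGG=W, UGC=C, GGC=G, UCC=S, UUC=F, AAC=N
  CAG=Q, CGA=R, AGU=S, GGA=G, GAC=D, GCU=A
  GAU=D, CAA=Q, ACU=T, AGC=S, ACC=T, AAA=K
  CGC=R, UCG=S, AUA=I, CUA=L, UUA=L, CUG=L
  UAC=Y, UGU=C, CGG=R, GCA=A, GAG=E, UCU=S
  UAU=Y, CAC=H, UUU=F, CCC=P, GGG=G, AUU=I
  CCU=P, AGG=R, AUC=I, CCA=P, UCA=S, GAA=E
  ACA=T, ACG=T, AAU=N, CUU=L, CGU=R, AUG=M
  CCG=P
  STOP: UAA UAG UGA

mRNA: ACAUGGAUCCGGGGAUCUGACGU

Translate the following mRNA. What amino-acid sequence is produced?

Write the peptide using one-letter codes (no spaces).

start AUG at pos 2
pos 2: AUG -> M; peptide=M
pos 5: GAU -> D; peptide=MD
pos 8: CCG -> P; peptide=MDP
pos 11: GGG -> G; peptide=MDPG
pos 14: AUC -> I; peptide=MDPGI
pos 17: UGA -> STOP

Answer: MDPGI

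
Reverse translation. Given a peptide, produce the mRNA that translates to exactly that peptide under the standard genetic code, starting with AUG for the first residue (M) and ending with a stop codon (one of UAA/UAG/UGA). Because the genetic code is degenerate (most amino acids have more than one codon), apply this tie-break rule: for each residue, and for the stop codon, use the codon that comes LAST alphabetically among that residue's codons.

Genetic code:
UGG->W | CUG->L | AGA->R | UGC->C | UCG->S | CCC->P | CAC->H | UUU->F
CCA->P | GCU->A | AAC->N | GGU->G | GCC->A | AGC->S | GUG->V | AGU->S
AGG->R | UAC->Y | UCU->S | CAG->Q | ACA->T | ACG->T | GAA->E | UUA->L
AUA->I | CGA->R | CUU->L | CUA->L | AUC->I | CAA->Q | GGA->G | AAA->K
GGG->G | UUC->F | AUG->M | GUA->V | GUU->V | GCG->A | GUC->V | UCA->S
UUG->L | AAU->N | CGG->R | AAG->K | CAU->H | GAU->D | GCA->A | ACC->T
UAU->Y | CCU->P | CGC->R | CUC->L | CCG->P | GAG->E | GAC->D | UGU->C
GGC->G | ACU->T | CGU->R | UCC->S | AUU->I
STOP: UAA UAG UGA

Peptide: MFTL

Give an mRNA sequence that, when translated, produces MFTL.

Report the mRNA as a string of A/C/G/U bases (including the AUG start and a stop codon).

Answer: mRNA: AUGUUUACUUUGUGA

Derivation:
residue 1: M -> AUG (start codon)
residue 2: F codons sorted = UUC,UUU -> pick last = UUU
residue 3: T codons sorted = ACA,ACC,ACG,ACU -> pick last = ACU
residue 4: L codons sorted = CUA,CUC,CUG,CUU,UUA,UUG -> pick last = UUG
terminator: stop codons sorted = UAA,UAG,UGA -> pick last = UGA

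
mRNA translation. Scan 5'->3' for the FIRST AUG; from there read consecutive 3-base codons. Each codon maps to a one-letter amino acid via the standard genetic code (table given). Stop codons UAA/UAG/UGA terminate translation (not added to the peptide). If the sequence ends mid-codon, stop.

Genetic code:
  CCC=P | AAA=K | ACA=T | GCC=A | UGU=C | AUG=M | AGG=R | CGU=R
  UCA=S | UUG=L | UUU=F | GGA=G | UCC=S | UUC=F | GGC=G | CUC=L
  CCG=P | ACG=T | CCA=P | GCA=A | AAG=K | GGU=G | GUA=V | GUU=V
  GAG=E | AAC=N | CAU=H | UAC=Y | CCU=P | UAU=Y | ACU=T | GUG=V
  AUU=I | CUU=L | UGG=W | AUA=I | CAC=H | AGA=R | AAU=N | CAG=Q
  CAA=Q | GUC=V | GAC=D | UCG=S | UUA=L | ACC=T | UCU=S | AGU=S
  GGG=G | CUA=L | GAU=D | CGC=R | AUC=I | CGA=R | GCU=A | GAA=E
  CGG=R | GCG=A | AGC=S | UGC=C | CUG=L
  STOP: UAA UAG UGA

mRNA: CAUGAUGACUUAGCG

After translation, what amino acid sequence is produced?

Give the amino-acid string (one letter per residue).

start AUG at pos 1
pos 1: AUG -> M; peptide=M
pos 4: AUG -> M; peptide=MM
pos 7: ACU -> T; peptide=MMT
pos 10: UAG -> STOP

Answer: MMT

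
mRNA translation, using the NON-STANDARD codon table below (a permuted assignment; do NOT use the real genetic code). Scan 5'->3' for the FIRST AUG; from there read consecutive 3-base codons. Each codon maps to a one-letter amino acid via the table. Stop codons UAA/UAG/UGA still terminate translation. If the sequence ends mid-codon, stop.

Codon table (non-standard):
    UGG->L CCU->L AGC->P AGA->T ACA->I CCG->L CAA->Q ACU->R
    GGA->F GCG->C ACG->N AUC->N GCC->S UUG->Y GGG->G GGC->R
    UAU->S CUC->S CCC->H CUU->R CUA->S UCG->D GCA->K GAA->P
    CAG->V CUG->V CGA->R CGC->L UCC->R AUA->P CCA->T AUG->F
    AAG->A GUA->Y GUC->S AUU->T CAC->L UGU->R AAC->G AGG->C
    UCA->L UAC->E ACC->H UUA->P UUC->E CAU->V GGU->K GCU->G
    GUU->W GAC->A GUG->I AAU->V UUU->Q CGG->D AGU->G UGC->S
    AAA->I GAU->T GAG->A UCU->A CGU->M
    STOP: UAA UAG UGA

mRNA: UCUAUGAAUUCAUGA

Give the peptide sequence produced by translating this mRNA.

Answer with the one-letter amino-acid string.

Answer: FVL

Derivation:
start AUG at pos 3
pos 3: AUG -> F; peptide=F
pos 6: AAU -> V; peptide=FV
pos 9: UCA -> L; peptide=FVL
pos 12: UGA -> STOP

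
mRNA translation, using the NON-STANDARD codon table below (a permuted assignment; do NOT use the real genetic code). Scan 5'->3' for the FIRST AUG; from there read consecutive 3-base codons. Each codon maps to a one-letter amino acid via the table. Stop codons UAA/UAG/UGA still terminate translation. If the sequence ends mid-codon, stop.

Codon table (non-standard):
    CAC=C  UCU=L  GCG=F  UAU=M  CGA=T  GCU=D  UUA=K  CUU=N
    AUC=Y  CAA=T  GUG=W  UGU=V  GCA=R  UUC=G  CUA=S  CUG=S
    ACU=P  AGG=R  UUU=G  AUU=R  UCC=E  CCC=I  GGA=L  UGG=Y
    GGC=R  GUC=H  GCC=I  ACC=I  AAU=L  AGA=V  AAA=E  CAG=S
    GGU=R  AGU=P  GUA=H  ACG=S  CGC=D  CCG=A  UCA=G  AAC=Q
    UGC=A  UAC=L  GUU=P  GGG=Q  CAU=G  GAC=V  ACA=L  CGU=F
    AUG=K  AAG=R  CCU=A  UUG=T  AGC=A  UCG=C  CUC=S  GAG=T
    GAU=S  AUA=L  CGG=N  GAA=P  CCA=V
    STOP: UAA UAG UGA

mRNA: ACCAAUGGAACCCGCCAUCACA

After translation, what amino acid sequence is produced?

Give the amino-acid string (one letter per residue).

start AUG at pos 4
pos 4: AUG -> K; peptide=K
pos 7: GAA -> P; peptide=KP
pos 10: CCC -> I; peptide=KPI
pos 13: GCC -> I; peptide=KPII
pos 16: AUC -> Y; peptide=KPIIY
pos 19: ACA -> L; peptide=KPIIYL
pos 22: only 0 nt remain (<3), stop (end of mRNA)

Answer: KPIIYL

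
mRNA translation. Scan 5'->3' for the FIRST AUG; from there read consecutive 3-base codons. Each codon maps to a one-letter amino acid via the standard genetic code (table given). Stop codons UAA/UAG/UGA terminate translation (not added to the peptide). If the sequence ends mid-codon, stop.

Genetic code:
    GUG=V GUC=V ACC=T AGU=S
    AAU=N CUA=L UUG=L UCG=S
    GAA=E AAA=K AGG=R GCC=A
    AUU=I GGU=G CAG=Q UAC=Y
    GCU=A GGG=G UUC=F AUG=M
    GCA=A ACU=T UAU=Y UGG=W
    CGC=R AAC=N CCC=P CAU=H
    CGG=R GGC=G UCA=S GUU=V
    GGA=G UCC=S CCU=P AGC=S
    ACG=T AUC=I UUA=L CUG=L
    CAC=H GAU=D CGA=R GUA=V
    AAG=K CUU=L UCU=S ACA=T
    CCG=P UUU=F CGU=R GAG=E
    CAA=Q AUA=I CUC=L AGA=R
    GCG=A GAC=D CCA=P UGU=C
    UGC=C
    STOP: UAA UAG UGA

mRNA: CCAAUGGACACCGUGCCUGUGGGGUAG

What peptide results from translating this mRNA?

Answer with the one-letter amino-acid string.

start AUG at pos 3
pos 3: AUG -> M; peptide=M
pos 6: GAC -> D; peptide=MD
pos 9: ACC -> T; peptide=MDT
pos 12: GUG -> V; peptide=MDTV
pos 15: CCU -> P; peptide=MDTVP
pos 18: GUG -> V; peptide=MDTVPV
pos 21: GGG -> G; peptide=MDTVPVG
pos 24: UAG -> STOP

Answer: MDTVPVG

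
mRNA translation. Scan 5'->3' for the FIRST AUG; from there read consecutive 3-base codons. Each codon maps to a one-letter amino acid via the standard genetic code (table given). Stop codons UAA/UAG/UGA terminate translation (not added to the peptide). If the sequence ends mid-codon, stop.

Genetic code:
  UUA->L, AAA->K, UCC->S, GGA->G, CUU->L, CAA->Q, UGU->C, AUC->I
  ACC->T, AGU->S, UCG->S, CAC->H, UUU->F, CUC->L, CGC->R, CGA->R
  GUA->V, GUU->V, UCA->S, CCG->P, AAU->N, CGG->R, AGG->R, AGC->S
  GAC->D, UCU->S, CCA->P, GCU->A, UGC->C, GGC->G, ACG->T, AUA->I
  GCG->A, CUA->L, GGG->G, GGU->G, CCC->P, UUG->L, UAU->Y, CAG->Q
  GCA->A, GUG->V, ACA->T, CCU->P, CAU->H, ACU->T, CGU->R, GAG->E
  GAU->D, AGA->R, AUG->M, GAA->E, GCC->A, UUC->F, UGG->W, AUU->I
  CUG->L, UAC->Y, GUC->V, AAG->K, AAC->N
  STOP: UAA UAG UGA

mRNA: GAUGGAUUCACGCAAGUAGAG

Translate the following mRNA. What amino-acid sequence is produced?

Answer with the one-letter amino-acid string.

start AUG at pos 1
pos 1: AUG -> M; peptide=M
pos 4: GAU -> D; peptide=MD
pos 7: UCA -> S; peptide=MDS
pos 10: CGC -> R; peptide=MDSR
pos 13: AAG -> K; peptide=MDSRK
pos 16: UAG -> STOP

Answer: MDSRK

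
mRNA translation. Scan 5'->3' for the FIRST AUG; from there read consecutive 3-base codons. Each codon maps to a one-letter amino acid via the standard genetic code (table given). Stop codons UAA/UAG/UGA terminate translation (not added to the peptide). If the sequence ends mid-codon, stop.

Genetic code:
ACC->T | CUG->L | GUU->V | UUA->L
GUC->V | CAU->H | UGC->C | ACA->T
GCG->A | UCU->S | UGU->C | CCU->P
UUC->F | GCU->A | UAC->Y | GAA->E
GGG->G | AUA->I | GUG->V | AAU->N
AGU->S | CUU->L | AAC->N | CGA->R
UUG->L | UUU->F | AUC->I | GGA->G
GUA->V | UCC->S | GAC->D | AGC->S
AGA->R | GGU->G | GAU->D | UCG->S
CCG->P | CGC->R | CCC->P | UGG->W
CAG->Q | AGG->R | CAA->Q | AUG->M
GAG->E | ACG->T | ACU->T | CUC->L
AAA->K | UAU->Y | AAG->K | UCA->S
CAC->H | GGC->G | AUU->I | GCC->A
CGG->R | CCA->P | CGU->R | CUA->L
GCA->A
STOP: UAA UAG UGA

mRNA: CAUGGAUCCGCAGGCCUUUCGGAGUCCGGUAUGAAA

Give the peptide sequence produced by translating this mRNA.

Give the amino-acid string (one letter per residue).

Answer: MDPQAFRSPV

Derivation:
start AUG at pos 1
pos 1: AUG -> M; peptide=M
pos 4: GAU -> D; peptide=MD
pos 7: CCG -> P; peptide=MDP
pos 10: CAG -> Q; peptide=MDPQ
pos 13: GCC -> A; peptide=MDPQA
pos 16: UUU -> F; peptide=MDPQAF
pos 19: CGG -> R; peptide=MDPQAFR
pos 22: AGU -> S; peptide=MDPQAFRS
pos 25: CCG -> P; peptide=MDPQAFRSP
pos 28: GUA -> V; peptide=MDPQAFRSPV
pos 31: UGA -> STOP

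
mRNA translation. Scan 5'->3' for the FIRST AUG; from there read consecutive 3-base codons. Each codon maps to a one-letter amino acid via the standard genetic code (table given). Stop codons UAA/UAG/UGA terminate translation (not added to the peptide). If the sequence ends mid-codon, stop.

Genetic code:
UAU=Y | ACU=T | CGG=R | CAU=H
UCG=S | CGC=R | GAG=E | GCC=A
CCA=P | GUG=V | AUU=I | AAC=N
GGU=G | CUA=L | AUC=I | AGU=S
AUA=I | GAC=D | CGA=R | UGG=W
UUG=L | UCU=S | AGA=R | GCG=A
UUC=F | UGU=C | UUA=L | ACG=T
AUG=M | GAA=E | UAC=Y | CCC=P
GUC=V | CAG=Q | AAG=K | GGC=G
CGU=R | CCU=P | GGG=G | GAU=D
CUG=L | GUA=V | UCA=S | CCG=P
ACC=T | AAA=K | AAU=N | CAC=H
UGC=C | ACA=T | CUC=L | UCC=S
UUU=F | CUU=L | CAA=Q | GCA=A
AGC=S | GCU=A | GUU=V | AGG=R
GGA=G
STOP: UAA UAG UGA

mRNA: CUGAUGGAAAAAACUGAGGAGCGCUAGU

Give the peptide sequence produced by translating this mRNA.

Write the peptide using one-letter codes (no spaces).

start AUG at pos 3
pos 3: AUG -> M; peptide=M
pos 6: GAA -> E; peptide=ME
pos 9: AAA -> K; peptide=MEK
pos 12: ACU -> T; peptide=MEKT
pos 15: GAG -> E; peptide=MEKTE
pos 18: GAG -> E; peptide=MEKTEE
pos 21: CGC -> R; peptide=MEKTEER
pos 24: UAG -> STOP

Answer: MEKTEER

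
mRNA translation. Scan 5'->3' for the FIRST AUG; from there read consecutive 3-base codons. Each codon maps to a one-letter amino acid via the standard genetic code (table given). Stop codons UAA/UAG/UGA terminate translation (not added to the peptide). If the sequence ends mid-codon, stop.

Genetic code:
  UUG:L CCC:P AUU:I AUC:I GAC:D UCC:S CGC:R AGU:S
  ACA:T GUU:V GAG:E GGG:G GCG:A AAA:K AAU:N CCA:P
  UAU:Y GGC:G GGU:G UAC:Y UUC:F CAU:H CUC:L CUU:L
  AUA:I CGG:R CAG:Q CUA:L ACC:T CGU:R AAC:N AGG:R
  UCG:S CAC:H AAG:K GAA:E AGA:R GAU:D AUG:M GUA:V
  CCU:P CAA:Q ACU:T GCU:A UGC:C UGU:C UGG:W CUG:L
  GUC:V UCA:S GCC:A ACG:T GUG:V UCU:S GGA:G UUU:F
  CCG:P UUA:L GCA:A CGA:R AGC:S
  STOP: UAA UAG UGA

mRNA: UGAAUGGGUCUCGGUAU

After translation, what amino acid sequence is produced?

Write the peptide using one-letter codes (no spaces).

Answer: MGLG

Derivation:
start AUG at pos 3
pos 3: AUG -> M; peptide=M
pos 6: GGU -> G; peptide=MG
pos 9: CUC -> L; peptide=MGL
pos 12: GGU -> G; peptide=MGLG
pos 15: only 2 nt remain (<3), stop (end of mRNA)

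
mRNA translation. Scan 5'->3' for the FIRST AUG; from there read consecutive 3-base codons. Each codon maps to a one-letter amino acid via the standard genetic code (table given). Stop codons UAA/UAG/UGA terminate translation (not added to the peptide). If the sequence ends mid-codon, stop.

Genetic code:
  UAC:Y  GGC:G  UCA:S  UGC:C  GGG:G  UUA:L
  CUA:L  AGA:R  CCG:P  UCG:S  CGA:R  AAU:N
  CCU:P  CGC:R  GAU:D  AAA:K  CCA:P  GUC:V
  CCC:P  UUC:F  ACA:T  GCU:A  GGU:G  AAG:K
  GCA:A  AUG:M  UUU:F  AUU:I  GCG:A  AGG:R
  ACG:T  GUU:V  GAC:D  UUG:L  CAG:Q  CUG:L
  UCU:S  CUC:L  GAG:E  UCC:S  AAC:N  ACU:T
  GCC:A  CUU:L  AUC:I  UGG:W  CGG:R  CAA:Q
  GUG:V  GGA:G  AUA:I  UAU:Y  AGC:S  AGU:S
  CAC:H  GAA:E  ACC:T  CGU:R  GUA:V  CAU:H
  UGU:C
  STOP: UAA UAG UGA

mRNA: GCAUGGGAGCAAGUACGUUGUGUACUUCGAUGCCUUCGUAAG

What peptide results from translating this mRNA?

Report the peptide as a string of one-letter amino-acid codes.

start AUG at pos 2
pos 2: AUG -> M; peptide=M
pos 5: GGA -> G; peptide=MG
pos 8: GCA -> A; peptide=MGA
pos 11: AGU -> S; peptide=MGAS
pos 14: ACG -> T; peptide=MGAST
pos 17: UUG -> L; peptide=MGASTL
pos 20: UGU -> C; peptide=MGASTLC
pos 23: ACU -> T; peptide=MGASTLCT
pos 26: UCG -> S; peptide=MGASTLCTS
pos 29: AUG -> M; peptide=MGASTLCTSM
pos 32: CCU -> P; peptide=MGASTLCTSMP
pos 35: UCG -> S; peptide=MGASTLCTSMPS
pos 38: UAA -> STOP

Answer: MGASTLCTSMPS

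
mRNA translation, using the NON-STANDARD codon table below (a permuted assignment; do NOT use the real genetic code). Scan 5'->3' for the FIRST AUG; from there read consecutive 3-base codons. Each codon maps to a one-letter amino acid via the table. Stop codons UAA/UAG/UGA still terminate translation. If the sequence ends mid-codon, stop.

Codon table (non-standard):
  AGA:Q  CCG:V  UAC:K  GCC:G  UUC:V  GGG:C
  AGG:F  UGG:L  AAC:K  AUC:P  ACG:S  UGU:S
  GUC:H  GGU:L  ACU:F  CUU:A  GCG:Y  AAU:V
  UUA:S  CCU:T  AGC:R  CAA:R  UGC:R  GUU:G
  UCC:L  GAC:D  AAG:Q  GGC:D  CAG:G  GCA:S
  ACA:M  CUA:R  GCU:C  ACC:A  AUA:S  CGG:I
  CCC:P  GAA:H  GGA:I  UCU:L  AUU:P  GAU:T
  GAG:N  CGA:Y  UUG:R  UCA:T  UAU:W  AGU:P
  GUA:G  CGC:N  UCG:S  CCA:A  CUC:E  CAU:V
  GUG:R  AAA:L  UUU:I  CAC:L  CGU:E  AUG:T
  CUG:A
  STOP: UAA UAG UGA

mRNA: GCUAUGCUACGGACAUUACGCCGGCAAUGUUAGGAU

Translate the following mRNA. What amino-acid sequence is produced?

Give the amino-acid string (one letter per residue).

start AUG at pos 3
pos 3: AUG -> T; peptide=T
pos 6: CUA -> R; peptide=TR
pos 9: CGG -> I; peptide=TRI
pos 12: ACA -> M; peptide=TRIM
pos 15: UUA -> S; peptide=TRIMS
pos 18: CGC -> N; peptide=TRIMSN
pos 21: CGG -> I; peptide=TRIMSNI
pos 24: CAA -> R; peptide=TRIMSNIR
pos 27: UGU -> S; peptide=TRIMSNIRS
pos 30: UAG -> STOP

Answer: TRIMSNIRS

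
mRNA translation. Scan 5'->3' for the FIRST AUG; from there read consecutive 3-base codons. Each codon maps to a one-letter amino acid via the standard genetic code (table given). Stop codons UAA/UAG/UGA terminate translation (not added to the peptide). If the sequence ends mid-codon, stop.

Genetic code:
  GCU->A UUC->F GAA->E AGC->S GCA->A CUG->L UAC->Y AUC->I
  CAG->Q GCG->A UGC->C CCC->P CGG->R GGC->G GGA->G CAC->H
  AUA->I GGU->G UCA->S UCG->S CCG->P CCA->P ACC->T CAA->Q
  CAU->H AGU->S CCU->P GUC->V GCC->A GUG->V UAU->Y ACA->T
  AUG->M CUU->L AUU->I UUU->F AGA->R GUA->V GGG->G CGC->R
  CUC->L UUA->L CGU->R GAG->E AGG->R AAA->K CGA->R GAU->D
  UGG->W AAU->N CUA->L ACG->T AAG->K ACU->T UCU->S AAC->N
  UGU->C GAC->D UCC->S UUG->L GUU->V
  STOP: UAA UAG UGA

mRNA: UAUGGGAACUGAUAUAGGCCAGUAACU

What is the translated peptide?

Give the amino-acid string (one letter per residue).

start AUG at pos 1
pos 1: AUG -> M; peptide=M
pos 4: GGA -> G; peptide=MG
pos 7: ACU -> T; peptide=MGT
pos 10: GAU -> D; peptide=MGTD
pos 13: AUA -> I; peptide=MGTDI
pos 16: GGC -> G; peptide=MGTDIG
pos 19: CAG -> Q; peptide=MGTDIGQ
pos 22: UAA -> STOP

Answer: MGTDIGQ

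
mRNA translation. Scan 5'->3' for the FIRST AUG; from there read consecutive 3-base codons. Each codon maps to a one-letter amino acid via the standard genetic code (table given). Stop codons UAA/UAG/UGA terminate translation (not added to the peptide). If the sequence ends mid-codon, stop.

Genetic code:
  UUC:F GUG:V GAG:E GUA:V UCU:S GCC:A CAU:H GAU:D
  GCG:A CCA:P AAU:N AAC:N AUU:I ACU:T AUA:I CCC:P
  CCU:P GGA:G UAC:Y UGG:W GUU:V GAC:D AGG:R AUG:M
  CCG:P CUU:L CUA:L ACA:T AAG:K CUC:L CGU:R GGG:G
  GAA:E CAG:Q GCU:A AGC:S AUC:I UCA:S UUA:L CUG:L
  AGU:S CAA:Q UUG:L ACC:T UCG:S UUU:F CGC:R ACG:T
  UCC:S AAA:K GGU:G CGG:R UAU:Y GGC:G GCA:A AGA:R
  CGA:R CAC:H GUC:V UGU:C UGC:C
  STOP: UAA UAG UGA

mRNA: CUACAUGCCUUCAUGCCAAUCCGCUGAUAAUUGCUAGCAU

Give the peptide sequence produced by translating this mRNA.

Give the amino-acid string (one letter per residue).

start AUG at pos 4
pos 4: AUG -> M; peptide=M
pos 7: CCU -> P; peptide=MP
pos 10: UCA -> S; peptide=MPS
pos 13: UGC -> C; peptide=MPSC
pos 16: CAA -> Q; peptide=MPSCQ
pos 19: UCC -> S; peptide=MPSCQS
pos 22: GCU -> A; peptide=MPSCQSA
pos 25: GAU -> D; peptide=MPSCQSAD
pos 28: AAU -> N; peptide=MPSCQSADN
pos 31: UGC -> C; peptide=MPSCQSADNC
pos 34: UAG -> STOP

Answer: MPSCQSADNC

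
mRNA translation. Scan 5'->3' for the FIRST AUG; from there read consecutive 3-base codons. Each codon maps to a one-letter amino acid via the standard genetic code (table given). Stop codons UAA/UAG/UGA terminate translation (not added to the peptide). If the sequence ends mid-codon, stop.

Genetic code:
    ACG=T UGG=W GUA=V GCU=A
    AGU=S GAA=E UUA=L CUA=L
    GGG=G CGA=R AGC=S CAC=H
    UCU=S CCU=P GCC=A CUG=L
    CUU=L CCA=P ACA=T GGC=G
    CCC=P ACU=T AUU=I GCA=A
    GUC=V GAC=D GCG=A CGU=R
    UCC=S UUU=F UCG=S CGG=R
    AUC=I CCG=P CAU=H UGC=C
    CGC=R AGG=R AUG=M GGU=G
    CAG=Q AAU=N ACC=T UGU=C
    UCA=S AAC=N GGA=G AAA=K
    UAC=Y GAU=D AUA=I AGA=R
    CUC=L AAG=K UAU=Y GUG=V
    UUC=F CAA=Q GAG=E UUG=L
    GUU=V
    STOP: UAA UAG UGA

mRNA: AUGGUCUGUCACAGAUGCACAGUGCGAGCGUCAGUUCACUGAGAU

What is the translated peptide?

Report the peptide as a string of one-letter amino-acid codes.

Answer: MVCHRCTVRASVH

Derivation:
start AUG at pos 0
pos 0: AUG -> M; peptide=M
pos 3: GUC -> V; peptide=MV
pos 6: UGU -> C; peptide=MVC
pos 9: CAC -> H; peptide=MVCH
pos 12: AGA -> R; peptide=MVCHR
pos 15: UGC -> C; peptide=MVCHRC
pos 18: ACA -> T; peptide=MVCHRCT
pos 21: GUG -> V; peptide=MVCHRCTV
pos 24: CGA -> R; peptide=MVCHRCTVR
pos 27: GCG -> A; peptide=MVCHRCTVRA
pos 30: UCA -> S; peptide=MVCHRCTVRAS
pos 33: GUU -> V; peptide=MVCHRCTVRASV
pos 36: CAC -> H; peptide=MVCHRCTVRASVH
pos 39: UGA -> STOP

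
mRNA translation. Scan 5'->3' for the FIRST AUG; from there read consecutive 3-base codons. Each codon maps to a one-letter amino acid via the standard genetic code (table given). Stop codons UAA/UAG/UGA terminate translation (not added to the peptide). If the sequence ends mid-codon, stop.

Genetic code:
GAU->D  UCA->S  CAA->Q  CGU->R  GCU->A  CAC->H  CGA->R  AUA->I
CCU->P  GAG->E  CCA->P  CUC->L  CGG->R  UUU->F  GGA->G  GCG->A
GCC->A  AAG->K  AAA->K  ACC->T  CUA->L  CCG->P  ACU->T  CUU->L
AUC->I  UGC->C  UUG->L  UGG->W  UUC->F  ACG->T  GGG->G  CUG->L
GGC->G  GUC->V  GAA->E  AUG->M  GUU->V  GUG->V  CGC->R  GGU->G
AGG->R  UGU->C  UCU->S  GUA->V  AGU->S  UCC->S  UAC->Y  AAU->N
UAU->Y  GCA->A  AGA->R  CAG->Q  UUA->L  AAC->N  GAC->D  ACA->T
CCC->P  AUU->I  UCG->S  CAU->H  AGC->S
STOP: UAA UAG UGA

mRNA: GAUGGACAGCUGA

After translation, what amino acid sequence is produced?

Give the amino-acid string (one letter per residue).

Answer: MDS

Derivation:
start AUG at pos 1
pos 1: AUG -> M; peptide=M
pos 4: GAC -> D; peptide=MD
pos 7: AGC -> S; peptide=MDS
pos 10: UGA -> STOP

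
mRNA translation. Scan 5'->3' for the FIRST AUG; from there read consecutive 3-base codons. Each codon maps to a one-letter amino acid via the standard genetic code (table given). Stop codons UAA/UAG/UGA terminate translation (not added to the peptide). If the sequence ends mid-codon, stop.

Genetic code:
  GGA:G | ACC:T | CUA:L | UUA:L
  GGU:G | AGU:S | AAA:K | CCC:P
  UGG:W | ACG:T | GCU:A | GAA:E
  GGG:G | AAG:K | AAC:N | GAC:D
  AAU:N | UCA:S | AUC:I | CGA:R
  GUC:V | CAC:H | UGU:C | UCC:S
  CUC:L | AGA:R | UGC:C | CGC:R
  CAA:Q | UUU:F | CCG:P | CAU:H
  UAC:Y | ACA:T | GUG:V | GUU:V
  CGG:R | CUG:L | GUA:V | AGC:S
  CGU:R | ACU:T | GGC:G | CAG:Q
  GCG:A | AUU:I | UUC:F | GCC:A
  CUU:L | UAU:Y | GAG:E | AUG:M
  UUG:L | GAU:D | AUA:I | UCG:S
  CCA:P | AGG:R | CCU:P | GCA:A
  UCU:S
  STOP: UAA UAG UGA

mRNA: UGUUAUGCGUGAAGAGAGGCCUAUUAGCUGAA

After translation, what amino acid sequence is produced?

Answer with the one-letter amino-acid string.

start AUG at pos 4
pos 4: AUG -> M; peptide=M
pos 7: CGU -> R; peptide=MR
pos 10: GAA -> E; peptide=MRE
pos 13: GAG -> E; peptide=MREE
pos 16: AGG -> R; peptide=MREER
pos 19: CCU -> P; peptide=MREERP
pos 22: AUU -> I; peptide=MREERPI
pos 25: AGC -> S; peptide=MREERPIS
pos 28: UGA -> STOP

Answer: MREERPIS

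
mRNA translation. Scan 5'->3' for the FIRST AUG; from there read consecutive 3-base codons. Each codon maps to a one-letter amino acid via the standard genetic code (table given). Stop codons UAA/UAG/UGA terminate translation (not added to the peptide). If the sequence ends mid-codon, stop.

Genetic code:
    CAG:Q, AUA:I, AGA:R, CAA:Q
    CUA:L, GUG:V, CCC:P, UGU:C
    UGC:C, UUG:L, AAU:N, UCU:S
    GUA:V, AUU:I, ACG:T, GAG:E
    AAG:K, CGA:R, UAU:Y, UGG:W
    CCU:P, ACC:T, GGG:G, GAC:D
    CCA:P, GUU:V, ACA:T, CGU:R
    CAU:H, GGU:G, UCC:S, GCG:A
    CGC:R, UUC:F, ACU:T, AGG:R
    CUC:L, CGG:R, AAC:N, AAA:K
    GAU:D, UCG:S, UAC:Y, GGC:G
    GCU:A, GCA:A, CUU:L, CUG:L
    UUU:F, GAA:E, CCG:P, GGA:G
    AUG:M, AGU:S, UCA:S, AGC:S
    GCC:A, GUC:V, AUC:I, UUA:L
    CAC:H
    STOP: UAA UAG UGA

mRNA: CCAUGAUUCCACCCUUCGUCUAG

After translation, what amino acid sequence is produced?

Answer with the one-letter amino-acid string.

Answer: MIPPFV

Derivation:
start AUG at pos 2
pos 2: AUG -> M; peptide=M
pos 5: AUU -> I; peptide=MI
pos 8: CCA -> P; peptide=MIP
pos 11: CCC -> P; peptide=MIPP
pos 14: UUC -> F; peptide=MIPPF
pos 17: GUC -> V; peptide=MIPPFV
pos 20: UAG -> STOP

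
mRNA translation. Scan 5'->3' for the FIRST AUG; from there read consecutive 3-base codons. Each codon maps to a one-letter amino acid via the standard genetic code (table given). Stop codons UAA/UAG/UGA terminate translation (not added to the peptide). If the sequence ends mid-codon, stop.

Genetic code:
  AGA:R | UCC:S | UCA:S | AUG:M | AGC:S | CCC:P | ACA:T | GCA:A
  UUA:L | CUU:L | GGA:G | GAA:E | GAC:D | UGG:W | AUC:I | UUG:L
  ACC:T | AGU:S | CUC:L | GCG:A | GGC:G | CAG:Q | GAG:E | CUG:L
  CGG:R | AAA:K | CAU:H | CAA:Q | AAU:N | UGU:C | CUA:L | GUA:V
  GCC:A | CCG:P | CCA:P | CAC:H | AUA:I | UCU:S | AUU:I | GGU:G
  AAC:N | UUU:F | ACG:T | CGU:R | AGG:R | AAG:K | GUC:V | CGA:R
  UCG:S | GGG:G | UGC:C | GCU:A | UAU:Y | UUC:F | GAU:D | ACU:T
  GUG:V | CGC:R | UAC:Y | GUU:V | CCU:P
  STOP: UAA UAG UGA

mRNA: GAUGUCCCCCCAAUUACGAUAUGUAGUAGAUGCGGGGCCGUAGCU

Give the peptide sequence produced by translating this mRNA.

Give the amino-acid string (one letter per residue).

start AUG at pos 1
pos 1: AUG -> M; peptide=M
pos 4: UCC -> S; peptide=MS
pos 7: CCC -> P; peptide=MSP
pos 10: CAA -> Q; peptide=MSPQ
pos 13: UUA -> L; peptide=MSPQL
pos 16: CGA -> R; peptide=MSPQLR
pos 19: UAU -> Y; peptide=MSPQLRY
pos 22: GUA -> V; peptide=MSPQLRYV
pos 25: GUA -> V; peptide=MSPQLRYVV
pos 28: GAU -> D; peptide=MSPQLRYVVD
pos 31: GCG -> A; peptide=MSPQLRYVVDA
pos 34: GGG -> G; peptide=MSPQLRYVVDAG
pos 37: CCG -> P; peptide=MSPQLRYVVDAGP
pos 40: UAG -> STOP

Answer: MSPQLRYVVDAGP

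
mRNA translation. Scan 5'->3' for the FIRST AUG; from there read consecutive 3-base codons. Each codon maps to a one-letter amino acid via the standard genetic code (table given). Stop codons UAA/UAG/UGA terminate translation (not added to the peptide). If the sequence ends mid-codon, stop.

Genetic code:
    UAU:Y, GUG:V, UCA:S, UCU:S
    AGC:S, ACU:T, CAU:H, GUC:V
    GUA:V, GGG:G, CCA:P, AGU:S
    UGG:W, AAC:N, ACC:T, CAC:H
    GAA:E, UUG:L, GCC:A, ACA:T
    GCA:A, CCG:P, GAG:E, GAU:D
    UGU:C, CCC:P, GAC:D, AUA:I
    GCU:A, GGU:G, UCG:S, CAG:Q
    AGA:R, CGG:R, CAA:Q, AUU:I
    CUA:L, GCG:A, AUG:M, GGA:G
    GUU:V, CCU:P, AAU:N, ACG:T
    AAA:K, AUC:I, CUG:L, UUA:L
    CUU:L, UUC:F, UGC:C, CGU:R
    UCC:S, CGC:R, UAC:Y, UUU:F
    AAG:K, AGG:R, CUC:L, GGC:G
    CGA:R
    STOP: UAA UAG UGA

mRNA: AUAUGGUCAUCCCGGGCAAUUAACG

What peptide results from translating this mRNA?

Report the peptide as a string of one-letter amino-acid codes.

start AUG at pos 2
pos 2: AUG -> M; peptide=M
pos 5: GUC -> V; peptide=MV
pos 8: AUC -> I; peptide=MVI
pos 11: CCG -> P; peptide=MVIP
pos 14: GGC -> G; peptide=MVIPG
pos 17: AAU -> N; peptide=MVIPGN
pos 20: UAA -> STOP

Answer: MVIPGN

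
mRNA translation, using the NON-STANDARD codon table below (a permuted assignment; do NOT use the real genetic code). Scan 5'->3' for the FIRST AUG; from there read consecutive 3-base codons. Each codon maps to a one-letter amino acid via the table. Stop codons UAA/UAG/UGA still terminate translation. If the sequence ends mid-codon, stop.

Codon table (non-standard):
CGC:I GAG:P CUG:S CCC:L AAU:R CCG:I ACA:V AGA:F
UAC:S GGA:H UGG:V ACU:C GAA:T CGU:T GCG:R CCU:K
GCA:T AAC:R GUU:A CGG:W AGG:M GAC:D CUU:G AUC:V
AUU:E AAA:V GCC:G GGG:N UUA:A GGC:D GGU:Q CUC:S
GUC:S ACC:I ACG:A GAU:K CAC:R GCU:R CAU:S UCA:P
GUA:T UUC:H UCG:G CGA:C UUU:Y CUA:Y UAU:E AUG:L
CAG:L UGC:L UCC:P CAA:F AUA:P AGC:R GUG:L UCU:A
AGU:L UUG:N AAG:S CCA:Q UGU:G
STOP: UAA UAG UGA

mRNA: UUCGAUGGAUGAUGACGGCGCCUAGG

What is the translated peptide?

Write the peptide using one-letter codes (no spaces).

Answer: LKKDDG

Derivation:
start AUG at pos 4
pos 4: AUG -> L; peptide=L
pos 7: GAU -> K; peptide=LK
pos 10: GAU -> K; peptide=LKK
pos 13: GAC -> D; peptide=LKKD
pos 16: GGC -> D; peptide=LKKDD
pos 19: GCC -> G; peptide=LKKDDG
pos 22: UAG -> STOP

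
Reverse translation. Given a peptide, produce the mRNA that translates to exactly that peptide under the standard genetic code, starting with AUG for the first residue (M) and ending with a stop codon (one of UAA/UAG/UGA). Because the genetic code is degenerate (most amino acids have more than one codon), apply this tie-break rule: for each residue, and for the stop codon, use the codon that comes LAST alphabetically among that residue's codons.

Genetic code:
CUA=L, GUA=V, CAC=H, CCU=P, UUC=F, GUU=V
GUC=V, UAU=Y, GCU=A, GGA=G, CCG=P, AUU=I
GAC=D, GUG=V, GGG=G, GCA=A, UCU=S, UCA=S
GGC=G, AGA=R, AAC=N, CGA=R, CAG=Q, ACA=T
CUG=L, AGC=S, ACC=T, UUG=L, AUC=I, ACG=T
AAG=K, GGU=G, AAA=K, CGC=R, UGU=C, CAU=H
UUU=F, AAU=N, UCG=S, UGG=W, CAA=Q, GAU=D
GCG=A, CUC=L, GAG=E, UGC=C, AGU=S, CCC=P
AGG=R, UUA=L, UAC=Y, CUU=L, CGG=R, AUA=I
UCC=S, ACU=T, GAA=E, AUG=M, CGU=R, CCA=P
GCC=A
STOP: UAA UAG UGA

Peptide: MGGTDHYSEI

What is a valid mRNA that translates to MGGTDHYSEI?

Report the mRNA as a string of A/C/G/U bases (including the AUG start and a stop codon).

residue 1: M -> AUG (start codon)
residue 2: G codons sorted = GGA,GGC,GGG,GGU -> pick last = GGU
residue 3: G codons sorted = GGA,GGC,GGG,GGU -> pick last = GGU
residue 4: T codons sorted = ACA,ACC,ACG,ACU -> pick last = ACU
residue 5: D codons sorted = GAC,GAU -> pick last = GAU
residue 6: H codons sorted = CAC,CAU -> pick last = CAU
residue 7: Y codons sorted = UAC,UAU -> pick last = UAU
residue 8: S codons sorted = AGC,AGU,UCA,UCC,UCG,UCU -> pick last = UCU
residue 9: E codons sorted = GAA,GAG -> pick last = GAG
residue 10: I codons sorted = AUA,AUC,AUU -> pick last = AUU
terminator: stop codons sorted = UAA,UAG,UGA -> pick last = UGA

Answer: mRNA: AUGGGUGGUACUGAUCAUUAUUCUGAGAUUUGA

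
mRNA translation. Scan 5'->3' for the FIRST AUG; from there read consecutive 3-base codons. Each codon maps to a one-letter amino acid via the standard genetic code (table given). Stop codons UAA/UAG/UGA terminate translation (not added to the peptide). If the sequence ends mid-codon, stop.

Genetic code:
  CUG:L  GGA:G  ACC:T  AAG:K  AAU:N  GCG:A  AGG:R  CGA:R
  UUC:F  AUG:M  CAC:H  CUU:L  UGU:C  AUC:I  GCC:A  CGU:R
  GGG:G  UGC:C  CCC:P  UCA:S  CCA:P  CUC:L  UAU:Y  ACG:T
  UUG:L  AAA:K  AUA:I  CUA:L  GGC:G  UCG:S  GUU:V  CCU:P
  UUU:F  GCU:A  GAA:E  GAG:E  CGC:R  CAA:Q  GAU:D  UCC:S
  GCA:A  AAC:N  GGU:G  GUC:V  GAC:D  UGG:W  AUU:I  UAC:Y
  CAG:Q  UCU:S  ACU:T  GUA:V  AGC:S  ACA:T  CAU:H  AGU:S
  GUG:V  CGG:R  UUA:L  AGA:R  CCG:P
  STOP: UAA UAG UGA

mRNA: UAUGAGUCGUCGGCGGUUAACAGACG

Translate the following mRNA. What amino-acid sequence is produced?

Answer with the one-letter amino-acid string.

Answer: MSRRRLTD

Derivation:
start AUG at pos 1
pos 1: AUG -> M; peptide=M
pos 4: AGU -> S; peptide=MS
pos 7: CGU -> R; peptide=MSR
pos 10: CGG -> R; peptide=MSRR
pos 13: CGG -> R; peptide=MSRRR
pos 16: UUA -> L; peptide=MSRRRL
pos 19: ACA -> T; peptide=MSRRRLT
pos 22: GAC -> D; peptide=MSRRRLTD
pos 25: only 1 nt remain (<3), stop (end of mRNA)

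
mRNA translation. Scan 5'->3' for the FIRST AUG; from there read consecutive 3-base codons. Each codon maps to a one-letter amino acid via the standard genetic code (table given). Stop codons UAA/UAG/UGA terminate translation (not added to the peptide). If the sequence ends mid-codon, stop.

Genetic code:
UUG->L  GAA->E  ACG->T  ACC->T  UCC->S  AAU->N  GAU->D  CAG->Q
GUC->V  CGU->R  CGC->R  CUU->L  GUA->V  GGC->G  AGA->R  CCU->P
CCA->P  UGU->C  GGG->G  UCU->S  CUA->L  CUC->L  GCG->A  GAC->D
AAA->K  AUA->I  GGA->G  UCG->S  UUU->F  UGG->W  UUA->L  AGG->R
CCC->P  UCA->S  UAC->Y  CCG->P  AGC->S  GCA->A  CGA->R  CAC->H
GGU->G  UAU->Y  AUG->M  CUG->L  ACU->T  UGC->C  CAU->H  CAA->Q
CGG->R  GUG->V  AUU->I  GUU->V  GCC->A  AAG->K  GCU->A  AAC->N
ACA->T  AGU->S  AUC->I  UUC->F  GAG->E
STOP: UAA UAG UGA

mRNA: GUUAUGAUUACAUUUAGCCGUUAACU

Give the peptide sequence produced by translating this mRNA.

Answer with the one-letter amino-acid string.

start AUG at pos 3
pos 3: AUG -> M; peptide=M
pos 6: AUU -> I; peptide=MI
pos 9: ACA -> T; peptide=MIT
pos 12: UUU -> F; peptide=MITF
pos 15: AGC -> S; peptide=MITFS
pos 18: CGU -> R; peptide=MITFSR
pos 21: UAA -> STOP

Answer: MITFSR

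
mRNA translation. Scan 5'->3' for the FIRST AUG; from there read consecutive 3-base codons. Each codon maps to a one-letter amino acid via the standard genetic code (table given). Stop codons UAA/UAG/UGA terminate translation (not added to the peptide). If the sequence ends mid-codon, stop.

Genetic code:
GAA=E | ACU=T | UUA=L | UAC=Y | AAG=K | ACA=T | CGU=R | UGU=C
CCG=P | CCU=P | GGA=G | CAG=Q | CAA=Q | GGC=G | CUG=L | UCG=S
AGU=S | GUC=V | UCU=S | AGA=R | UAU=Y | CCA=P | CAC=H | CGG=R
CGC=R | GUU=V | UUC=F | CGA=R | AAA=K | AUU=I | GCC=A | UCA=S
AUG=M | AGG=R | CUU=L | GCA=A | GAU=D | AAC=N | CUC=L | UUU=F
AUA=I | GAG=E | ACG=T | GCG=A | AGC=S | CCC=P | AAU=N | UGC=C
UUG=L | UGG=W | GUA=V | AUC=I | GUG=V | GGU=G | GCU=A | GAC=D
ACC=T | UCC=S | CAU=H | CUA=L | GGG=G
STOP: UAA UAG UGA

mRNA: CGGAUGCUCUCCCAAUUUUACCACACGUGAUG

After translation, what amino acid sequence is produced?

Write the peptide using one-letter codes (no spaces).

Answer: MLSQFYHT

Derivation:
start AUG at pos 3
pos 3: AUG -> M; peptide=M
pos 6: CUC -> L; peptide=ML
pos 9: UCC -> S; peptide=MLS
pos 12: CAA -> Q; peptide=MLSQ
pos 15: UUU -> F; peptide=MLSQF
pos 18: UAC -> Y; peptide=MLSQFY
pos 21: CAC -> H; peptide=MLSQFYH
pos 24: ACG -> T; peptide=MLSQFYHT
pos 27: UGA -> STOP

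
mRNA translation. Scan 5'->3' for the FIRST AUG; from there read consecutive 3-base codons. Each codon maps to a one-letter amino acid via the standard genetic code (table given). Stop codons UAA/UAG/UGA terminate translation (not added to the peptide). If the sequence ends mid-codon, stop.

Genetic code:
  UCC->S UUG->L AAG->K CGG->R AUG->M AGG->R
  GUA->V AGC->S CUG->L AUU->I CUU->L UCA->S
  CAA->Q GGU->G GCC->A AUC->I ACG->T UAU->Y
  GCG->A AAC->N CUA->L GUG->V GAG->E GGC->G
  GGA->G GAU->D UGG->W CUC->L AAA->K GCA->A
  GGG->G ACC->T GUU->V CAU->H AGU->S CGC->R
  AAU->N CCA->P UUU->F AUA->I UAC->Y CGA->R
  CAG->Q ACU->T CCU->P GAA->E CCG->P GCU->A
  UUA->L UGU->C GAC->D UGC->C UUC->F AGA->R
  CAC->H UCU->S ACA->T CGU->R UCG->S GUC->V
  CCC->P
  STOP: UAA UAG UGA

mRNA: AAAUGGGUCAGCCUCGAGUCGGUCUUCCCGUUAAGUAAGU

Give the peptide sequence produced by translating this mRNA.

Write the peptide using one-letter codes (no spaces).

start AUG at pos 2
pos 2: AUG -> M; peptide=M
pos 5: GGU -> G; peptide=MG
pos 8: CAG -> Q; peptide=MGQ
pos 11: CCU -> P; peptide=MGQP
pos 14: CGA -> R; peptide=MGQPR
pos 17: GUC -> V; peptide=MGQPRV
pos 20: GGU -> G; peptide=MGQPRVG
pos 23: CUU -> L; peptide=MGQPRVGL
pos 26: CCC -> P; peptide=MGQPRVGLP
pos 29: GUU -> V; peptide=MGQPRVGLPV
pos 32: AAG -> K; peptide=MGQPRVGLPVK
pos 35: UAA -> STOP

Answer: MGQPRVGLPVK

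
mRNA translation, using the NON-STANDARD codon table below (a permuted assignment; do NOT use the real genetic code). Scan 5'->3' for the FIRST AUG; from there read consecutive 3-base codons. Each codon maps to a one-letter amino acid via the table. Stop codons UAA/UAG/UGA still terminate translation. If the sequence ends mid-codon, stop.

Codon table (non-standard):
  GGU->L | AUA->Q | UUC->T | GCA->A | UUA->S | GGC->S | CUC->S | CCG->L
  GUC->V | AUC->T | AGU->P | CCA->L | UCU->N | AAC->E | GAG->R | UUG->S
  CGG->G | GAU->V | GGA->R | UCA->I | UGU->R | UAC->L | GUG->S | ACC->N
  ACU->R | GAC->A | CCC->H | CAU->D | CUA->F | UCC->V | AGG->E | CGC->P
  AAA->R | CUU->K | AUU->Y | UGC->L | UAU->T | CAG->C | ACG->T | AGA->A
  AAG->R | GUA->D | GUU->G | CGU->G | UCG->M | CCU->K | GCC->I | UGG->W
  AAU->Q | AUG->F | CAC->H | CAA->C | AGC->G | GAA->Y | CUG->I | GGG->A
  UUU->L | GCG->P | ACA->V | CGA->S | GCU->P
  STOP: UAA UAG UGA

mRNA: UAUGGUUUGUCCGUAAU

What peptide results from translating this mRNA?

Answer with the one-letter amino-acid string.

Answer: FGRL

Derivation:
start AUG at pos 1
pos 1: AUG -> F; peptide=F
pos 4: GUU -> G; peptide=FG
pos 7: UGU -> R; peptide=FGR
pos 10: CCG -> L; peptide=FGRL
pos 13: UAA -> STOP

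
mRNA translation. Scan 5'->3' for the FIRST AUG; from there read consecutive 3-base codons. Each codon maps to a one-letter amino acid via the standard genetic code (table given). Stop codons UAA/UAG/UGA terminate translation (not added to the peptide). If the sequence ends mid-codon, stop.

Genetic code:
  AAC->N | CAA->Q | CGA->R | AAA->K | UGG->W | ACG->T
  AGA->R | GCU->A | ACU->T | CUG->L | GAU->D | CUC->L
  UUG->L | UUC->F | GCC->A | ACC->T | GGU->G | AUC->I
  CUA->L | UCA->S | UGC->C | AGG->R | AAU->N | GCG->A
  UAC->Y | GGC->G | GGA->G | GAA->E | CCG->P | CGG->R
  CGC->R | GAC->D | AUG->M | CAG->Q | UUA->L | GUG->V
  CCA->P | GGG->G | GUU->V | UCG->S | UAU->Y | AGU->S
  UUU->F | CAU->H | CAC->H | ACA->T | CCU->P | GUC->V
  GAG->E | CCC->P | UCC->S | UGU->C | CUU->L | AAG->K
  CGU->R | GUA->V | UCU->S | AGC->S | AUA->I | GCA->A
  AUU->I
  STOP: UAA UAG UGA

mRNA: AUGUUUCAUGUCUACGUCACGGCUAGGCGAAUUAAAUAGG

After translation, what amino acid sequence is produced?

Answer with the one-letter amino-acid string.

start AUG at pos 0
pos 0: AUG -> M; peptide=M
pos 3: UUU -> F; peptide=MF
pos 6: CAU -> H; peptide=MFH
pos 9: GUC -> V; peptide=MFHV
pos 12: UAC -> Y; peptide=MFHVY
pos 15: GUC -> V; peptide=MFHVYV
pos 18: ACG -> T; peptide=MFHVYVT
pos 21: GCU -> A; peptide=MFHVYVTA
pos 24: AGG -> R; peptide=MFHVYVTAR
pos 27: CGA -> R; peptide=MFHVYVTARR
pos 30: AUU -> I; peptide=MFHVYVTARRI
pos 33: AAA -> K; peptide=MFHVYVTARRIK
pos 36: UAG -> STOP

Answer: MFHVYVTARRIK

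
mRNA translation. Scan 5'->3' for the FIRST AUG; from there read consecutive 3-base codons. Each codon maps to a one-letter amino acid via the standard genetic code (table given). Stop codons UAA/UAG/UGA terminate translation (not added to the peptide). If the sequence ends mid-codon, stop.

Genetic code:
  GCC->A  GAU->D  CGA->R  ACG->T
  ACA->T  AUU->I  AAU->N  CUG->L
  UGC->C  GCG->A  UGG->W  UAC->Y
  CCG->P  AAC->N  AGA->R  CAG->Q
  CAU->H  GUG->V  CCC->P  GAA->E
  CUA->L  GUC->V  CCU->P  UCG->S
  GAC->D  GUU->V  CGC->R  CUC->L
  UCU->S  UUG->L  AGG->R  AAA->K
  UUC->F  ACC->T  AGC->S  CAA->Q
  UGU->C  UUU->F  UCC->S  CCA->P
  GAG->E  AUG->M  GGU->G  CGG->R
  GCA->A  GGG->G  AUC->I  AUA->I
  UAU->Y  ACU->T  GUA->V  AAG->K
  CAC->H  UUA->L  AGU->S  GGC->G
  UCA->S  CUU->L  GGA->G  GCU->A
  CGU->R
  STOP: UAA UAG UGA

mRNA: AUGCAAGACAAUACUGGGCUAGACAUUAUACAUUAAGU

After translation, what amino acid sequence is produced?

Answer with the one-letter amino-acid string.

Answer: MQDNTGLDIIH

Derivation:
start AUG at pos 0
pos 0: AUG -> M; peptide=M
pos 3: CAA -> Q; peptide=MQ
pos 6: GAC -> D; peptide=MQD
pos 9: AAU -> N; peptide=MQDN
pos 12: ACU -> T; peptide=MQDNT
pos 15: GGG -> G; peptide=MQDNTG
pos 18: CUA -> L; peptide=MQDNTGL
pos 21: GAC -> D; peptide=MQDNTGLD
pos 24: AUU -> I; peptide=MQDNTGLDI
pos 27: AUA -> I; peptide=MQDNTGLDII
pos 30: CAU -> H; peptide=MQDNTGLDIIH
pos 33: UAA -> STOP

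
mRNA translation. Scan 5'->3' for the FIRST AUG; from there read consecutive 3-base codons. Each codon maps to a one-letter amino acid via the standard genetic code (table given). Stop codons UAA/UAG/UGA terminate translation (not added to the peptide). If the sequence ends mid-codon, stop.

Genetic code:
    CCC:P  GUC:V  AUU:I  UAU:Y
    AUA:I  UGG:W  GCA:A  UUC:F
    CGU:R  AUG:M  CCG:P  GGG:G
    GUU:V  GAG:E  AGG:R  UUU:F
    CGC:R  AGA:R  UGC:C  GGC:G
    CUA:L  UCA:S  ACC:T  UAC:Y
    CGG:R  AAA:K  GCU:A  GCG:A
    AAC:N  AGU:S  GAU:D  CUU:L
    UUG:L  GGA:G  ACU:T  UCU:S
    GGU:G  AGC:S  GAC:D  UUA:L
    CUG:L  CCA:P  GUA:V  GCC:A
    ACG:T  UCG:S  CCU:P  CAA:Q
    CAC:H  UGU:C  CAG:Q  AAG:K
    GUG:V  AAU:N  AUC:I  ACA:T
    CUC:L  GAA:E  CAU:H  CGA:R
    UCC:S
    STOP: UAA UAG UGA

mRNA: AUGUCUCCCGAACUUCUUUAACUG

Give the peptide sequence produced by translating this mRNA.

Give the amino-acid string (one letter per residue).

start AUG at pos 0
pos 0: AUG -> M; peptide=M
pos 3: UCU -> S; peptide=MS
pos 6: CCC -> P; peptide=MSP
pos 9: GAA -> E; peptide=MSPE
pos 12: CUU -> L; peptide=MSPEL
pos 15: CUU -> L; peptide=MSPELL
pos 18: UAA -> STOP

Answer: MSPELL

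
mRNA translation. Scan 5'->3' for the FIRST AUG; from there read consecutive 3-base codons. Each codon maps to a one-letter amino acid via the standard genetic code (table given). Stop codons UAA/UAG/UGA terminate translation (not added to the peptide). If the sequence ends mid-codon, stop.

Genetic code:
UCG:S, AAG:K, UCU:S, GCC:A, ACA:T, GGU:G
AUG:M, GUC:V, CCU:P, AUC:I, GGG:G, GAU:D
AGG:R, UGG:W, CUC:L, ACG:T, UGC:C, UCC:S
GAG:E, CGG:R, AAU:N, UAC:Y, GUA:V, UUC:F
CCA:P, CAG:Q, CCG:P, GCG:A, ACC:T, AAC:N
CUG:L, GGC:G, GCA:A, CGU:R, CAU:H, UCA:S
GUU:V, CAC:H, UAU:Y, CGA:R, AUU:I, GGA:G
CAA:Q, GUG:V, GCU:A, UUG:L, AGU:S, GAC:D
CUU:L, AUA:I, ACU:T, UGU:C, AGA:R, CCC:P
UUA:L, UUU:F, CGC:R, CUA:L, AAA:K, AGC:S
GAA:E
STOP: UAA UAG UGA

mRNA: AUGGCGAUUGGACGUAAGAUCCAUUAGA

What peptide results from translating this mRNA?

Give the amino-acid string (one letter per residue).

Answer: MAIGRKIH

Derivation:
start AUG at pos 0
pos 0: AUG -> M; peptide=M
pos 3: GCG -> A; peptide=MA
pos 6: AUU -> I; peptide=MAI
pos 9: GGA -> G; peptide=MAIG
pos 12: CGU -> R; peptide=MAIGR
pos 15: AAG -> K; peptide=MAIGRK
pos 18: AUC -> I; peptide=MAIGRKI
pos 21: CAU -> H; peptide=MAIGRKIH
pos 24: UAG -> STOP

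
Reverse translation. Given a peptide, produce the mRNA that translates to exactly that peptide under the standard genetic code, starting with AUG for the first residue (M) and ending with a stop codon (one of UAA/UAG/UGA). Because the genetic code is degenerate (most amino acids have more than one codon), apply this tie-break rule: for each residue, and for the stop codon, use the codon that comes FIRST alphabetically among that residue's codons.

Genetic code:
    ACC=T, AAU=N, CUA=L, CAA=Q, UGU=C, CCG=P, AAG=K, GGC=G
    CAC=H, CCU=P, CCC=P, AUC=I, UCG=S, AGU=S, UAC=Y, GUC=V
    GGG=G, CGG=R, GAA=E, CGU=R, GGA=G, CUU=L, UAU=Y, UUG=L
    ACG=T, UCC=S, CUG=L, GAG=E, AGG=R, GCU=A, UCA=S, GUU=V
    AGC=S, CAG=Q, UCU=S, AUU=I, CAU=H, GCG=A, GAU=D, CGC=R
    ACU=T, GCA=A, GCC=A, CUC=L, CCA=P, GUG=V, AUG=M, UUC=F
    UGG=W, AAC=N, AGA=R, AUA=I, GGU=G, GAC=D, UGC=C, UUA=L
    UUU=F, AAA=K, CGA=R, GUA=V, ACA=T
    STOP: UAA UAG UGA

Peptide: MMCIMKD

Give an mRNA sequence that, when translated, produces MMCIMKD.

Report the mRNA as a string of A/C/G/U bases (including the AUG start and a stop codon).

residue 1: M -> AUG (start codon)
residue 2: M -> AUG (only codon)
residue 3: C codons sorted = UGC,UGU -> pick first = UGC
residue 4: I codons sorted = AUA,AUC,AUU -> pick first = AUA
residue 5: M -> AUG (only codon)
residue 6: K codons sorted = AAA,AAG -> pick first = AAA
residue 7: D codons sorted = GAC,GAU -> pick first = GAC
terminator: stop codons sorted = UAA,UAG,UGA -> pick first = UAA

Answer: mRNA: AUGAUGUGCAUAAUGAAAGACUAA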